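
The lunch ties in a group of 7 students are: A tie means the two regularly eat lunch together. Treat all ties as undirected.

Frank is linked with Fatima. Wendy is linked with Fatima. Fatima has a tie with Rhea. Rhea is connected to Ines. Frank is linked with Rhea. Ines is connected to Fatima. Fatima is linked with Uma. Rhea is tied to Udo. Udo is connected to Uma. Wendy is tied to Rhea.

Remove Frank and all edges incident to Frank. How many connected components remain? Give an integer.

1

Frank's neighbors (Fatima and Rhea) remain reachable from one another through other ties, so the rest of the network stays in one piece.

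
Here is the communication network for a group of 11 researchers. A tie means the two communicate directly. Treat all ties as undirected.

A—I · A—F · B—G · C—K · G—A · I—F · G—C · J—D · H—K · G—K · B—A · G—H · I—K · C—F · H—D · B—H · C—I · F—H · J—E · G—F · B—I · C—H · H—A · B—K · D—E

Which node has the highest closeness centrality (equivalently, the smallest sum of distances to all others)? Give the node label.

Farness (sum of distances to all others) for each node — A:17, B:17, C:17, D:18, E:26, F:17, G:16, H:13, I:20, J:26, K:17.
The smallest farness is 13, for H, so H has the highest closeness.

H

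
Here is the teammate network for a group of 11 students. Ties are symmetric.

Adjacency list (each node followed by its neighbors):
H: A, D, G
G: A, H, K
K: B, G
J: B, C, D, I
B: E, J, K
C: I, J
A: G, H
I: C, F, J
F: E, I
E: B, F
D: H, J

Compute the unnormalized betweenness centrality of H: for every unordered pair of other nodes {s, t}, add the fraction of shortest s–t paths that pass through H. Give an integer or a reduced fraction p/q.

Pairs whose geodesics pass through H — D–A: 1; D–G: 1; D–K: 1/2; A–F: 1/2; A–I: 1; A–C: 1; A–J: 1; G–I: 1/2; G–C: 1/2; G–J: 1/2.
All other pairs contribute 0.
Summing the contributions gives betweenness(H) = 15/2.

15/2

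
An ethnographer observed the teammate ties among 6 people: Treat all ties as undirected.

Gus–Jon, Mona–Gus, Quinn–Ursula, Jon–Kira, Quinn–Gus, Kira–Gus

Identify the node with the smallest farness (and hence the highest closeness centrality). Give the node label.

Gus

Farness (sum of distances to all others) for each node — Gus:6, Jon:9, Kira:9, Mona:10, Quinn:8, Ursula:12.
The smallest farness is 6, for Gus, so Gus has the highest closeness.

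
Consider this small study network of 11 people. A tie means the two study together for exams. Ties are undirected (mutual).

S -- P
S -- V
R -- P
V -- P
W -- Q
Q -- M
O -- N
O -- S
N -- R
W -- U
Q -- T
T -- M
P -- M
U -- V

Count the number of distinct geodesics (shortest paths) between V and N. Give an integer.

The shortest distance is 3. The length-3 paths are: V–S–O–N; V–P–R–N.
That gives 2 distinct shortest paths.

2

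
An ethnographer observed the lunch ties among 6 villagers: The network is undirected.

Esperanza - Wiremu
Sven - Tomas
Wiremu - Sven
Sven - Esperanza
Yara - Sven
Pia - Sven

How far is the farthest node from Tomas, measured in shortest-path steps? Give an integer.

2

Distances from Tomas: Esperanza:2, Pia:2, Sven:1, Wiremu:2, Yara:2.
The largest is 2 (to Esperanza, Pia, Yara, and Wiremu), so the eccentricity of Tomas is 2.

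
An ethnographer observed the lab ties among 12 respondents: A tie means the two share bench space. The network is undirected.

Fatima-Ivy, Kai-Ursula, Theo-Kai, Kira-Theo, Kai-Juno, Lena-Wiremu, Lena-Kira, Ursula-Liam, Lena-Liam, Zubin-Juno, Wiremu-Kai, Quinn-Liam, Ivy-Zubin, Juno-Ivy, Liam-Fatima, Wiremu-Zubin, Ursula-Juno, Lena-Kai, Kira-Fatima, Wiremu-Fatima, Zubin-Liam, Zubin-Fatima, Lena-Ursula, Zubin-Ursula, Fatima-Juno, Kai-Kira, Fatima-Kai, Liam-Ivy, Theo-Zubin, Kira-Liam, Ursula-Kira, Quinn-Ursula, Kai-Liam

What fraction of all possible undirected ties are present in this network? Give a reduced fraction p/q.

1/2

There are 33 edges and 12 nodes, so the maximum possible is C(12,2) = 66.
Density = 33/66 = 1/2.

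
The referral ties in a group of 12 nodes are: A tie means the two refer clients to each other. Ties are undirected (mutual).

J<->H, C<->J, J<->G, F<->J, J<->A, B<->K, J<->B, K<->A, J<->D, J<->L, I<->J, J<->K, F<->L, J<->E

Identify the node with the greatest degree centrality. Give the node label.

J

Degrees — A:2, B:2, C:1, D:1, E:1, F:2, G:1, H:1, I:1, J:11, K:3, L:2.
The maximum is 11, attained only by J.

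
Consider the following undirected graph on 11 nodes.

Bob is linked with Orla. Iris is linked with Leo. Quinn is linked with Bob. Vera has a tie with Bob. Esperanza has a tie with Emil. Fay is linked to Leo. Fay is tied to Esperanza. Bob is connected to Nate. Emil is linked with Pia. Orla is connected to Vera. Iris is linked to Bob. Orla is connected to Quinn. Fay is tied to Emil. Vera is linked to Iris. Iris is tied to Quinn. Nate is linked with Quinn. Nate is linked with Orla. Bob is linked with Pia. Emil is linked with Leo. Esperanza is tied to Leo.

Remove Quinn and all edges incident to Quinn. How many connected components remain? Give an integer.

Quinn's neighbors (Bob, Iris, Nate, and Orla) remain reachable from one another through other ties, so the rest of the network stays in one piece.

1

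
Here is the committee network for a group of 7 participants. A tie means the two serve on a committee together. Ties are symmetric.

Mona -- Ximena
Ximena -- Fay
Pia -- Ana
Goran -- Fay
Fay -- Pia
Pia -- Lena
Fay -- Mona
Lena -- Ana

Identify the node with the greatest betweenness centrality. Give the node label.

Fay

Unnormalized betweenness of each node: Ana:0, Fay:11, Goran:0, Lena:0, Mona:0, Pia:8, Ximena:0.
Fay has the largest value, 11, making it the main broker — the node through which the most shortest paths run.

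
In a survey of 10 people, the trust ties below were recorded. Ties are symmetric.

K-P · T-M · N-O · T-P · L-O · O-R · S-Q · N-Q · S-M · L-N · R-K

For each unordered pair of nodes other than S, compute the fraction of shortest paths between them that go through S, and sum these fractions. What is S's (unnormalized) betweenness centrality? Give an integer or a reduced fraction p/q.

Pairs whose geodesics pass through S — Q–P: 1; Q–T: 1; Q–M: 1; N–T: 1; N–M: 1; L–T: 1/2; L–M: 1; O–M: 1.
All other pairs contribute 0.
Summing the contributions gives betweenness(S) = 15/2.

15/2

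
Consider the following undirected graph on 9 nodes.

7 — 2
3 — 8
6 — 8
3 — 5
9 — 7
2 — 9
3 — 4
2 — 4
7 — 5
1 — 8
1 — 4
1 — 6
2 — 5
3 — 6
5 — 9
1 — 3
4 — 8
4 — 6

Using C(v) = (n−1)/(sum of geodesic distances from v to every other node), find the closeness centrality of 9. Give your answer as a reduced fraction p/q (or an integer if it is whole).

Distances from 9: 1:3, 2:1, 3:2, 4:2, 5:1, 6:3, 7:1, 8:3. Sum = 16.
n = 9, so closeness = 8/16 = 1/2.

1/2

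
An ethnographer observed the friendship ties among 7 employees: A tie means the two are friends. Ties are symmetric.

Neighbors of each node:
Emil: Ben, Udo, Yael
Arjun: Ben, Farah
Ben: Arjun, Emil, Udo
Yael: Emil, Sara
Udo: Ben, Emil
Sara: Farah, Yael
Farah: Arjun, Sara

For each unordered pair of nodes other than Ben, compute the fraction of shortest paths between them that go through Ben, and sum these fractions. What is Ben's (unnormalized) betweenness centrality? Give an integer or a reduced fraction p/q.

Pairs whose geodesics pass through Ben — Udo–Farah: 1; Udo–Arjun: 1; Emil–Farah: 1/2; Emil–Arjun: 1; Yael–Arjun: 1/2.
All other pairs contribute 0.
Summing the contributions gives betweenness(Ben) = 4.

4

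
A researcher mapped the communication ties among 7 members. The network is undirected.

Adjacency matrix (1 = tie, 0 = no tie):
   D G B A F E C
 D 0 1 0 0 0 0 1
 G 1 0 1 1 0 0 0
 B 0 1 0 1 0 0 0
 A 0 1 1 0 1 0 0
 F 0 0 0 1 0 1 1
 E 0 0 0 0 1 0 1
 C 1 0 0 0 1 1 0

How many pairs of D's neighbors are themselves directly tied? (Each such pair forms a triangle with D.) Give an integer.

D's neighbors are C and G, but none of them are tied to each other, so no triangle contains D.

0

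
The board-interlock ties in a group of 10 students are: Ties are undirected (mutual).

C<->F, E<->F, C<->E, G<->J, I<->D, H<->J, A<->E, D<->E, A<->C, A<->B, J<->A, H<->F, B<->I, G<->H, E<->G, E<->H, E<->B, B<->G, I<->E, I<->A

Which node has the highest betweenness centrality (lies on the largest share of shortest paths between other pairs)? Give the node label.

Unnormalized betweenness of each node: A:13/3, B:5/6, C:1/2, D:0, E:169/12, F:1/2, G:19/12, H:25/12, I:5/4, J:5/6.
E has the largest value, 169/12, making it the main broker — the node through which the most shortest paths run.

E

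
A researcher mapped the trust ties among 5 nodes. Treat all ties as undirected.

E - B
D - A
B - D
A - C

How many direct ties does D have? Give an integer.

2

D is directly tied to A and B. That is 2 neighbors, so the degree of D is 2.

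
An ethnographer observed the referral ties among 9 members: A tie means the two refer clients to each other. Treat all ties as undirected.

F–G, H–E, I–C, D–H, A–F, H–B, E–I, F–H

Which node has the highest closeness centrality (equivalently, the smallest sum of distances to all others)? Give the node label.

Farness (sum of distances to all others) for each node — A:23, B:20, C:28, D:20, E:16, F:16, G:23, H:13, I:21.
The smallest farness is 13, for H, so H has the highest closeness.

H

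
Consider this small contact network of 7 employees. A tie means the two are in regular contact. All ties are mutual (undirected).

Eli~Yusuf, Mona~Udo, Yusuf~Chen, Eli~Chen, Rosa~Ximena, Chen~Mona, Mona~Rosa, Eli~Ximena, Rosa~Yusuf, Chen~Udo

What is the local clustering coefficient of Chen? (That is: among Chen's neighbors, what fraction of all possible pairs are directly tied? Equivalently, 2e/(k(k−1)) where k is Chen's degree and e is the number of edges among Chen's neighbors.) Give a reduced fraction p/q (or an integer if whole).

1/3

Chen's neighbors: Eli, Mona, Udo, and Yusuf (k = 4).
Possible neighbor pairs: C(4,2) = 6. Edges among them: Eli–Yusuf, Mona–Udo → e = 2.
Clustering(Chen) = 2/6 = 1/3.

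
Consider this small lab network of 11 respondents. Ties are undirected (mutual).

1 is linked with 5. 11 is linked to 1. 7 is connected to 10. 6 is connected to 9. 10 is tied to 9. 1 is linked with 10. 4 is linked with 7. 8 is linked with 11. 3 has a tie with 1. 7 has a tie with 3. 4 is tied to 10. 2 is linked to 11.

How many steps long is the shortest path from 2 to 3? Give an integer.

3

One shortest route is 2 – 11 – 1 – 3, which uses 3 edges, and at distance 2 from 2 we only reach {1, 8}, which does not include 3. So d(2,3) = 3.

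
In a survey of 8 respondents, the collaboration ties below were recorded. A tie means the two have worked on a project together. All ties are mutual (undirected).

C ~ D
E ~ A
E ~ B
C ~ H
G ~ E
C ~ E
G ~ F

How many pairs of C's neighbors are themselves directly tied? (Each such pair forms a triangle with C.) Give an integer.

C's neighbors are D, E, and H, but none of them are tied to each other, so no triangle contains C.

0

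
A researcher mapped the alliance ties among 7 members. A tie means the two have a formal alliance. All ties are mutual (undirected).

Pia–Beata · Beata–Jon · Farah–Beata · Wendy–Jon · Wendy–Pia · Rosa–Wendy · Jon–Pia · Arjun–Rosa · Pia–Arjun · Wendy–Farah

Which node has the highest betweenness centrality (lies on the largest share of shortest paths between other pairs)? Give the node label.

Wendy

Unnormalized betweenness of each node: Arjun:3/4, Beata:4/3, Farah:7/12, Jon:7/12, Pia:4, Rosa:5/6, Wendy:59/12.
Wendy has the largest value, 59/12, making it the main broker — the node through which the most shortest paths run.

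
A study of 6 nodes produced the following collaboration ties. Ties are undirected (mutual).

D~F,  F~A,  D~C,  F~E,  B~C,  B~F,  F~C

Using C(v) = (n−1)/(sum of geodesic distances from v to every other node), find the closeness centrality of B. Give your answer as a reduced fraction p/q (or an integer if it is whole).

5/8

Distances from B: A:2, C:1, D:2, E:2, F:1. Sum = 8.
n = 6, so closeness = 5/8.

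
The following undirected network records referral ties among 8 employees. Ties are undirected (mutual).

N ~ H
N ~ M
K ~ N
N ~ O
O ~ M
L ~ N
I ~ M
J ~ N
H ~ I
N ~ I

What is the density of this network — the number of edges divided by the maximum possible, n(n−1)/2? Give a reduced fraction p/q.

5/14

There are 10 edges and 8 nodes, so the maximum possible is C(8,2) = 28.
Density = 10/28 = 5/14.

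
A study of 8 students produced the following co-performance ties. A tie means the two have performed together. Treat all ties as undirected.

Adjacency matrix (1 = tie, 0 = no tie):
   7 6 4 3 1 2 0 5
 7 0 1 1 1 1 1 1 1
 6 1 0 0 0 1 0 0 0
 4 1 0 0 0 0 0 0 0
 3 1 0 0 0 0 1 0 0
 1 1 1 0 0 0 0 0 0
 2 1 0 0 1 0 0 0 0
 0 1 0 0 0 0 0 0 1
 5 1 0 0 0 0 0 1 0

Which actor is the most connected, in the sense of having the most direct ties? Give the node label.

Degrees — 0:2, 1:2, 2:2, 3:2, 4:1, 5:2, 6:2, 7:7.
The maximum is 7, attained only by 7.

7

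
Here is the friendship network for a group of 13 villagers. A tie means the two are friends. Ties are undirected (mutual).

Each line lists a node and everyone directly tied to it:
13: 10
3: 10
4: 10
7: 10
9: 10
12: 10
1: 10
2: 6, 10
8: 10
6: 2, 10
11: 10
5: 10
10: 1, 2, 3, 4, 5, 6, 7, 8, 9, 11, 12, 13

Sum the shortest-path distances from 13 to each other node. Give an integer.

23

Distances from 13: 1:2, 2:2, 3:2, 4:2, 5:2, 6:2, 7:2, 8:2, 9:2, 10:1, 11:2, 12:2.
Sum = 2 + 2 + 2 + 2 + 2 + 2 + 2 + 2 + 2 + 1 + 2 + 2 = 23.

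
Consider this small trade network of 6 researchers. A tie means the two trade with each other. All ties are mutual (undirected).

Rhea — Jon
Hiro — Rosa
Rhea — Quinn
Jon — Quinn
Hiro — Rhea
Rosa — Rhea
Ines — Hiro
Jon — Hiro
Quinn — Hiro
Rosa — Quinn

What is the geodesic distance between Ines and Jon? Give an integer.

One shortest route is Ines – Hiro – Jon, which uses 2 edges, and Ines and Jon are not directly tied, so nothing shorter exists. So d(Ines,Jon) = 2.

2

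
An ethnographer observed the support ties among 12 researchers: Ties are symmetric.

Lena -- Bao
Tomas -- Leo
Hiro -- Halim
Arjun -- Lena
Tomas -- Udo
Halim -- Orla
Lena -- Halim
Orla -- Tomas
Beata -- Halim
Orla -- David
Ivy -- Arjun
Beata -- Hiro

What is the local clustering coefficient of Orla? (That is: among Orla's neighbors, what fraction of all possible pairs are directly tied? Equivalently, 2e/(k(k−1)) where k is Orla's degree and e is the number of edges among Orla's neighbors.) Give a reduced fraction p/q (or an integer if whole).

0

Orla's neighbors: David, Halim, and Tomas (k = 3).
Possible neighbor pairs: C(3,2) = 3. Edges among them: none → e = 0.
Clustering(Orla) = 0/3 = 0.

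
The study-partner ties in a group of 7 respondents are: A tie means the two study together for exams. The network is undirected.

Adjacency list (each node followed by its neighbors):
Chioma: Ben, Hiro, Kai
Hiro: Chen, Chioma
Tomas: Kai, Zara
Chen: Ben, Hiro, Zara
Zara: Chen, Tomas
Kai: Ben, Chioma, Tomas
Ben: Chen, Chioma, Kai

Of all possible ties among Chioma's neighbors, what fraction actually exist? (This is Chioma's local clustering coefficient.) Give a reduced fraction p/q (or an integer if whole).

1/3

Chioma's neighbors: Ben, Hiro, and Kai (k = 3).
Possible neighbor pairs: C(3,2) = 3. Edges among them: Ben–Kai → e = 1.
Clustering(Chioma) = 1/3.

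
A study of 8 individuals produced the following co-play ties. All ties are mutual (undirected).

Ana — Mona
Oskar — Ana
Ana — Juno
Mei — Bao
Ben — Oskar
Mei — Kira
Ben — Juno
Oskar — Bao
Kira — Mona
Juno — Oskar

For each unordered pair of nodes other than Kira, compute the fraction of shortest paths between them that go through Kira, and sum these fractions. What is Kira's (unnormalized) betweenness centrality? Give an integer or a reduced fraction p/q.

2

Pairs whose geodesics pass through Kira — Bao–Mona: 1/2; Mei–Mona: 1; Mei–Ana: 1/2.
All other pairs contribute 0.
Summing the contributions gives betweenness(Kira) = 2.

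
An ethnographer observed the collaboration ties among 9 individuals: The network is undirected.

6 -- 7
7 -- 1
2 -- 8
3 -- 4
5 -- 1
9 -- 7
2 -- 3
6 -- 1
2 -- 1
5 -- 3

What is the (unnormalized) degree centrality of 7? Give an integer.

7 is directly tied to 1, 6, and 9. That is 3 neighbors, so the degree of 7 is 3.

3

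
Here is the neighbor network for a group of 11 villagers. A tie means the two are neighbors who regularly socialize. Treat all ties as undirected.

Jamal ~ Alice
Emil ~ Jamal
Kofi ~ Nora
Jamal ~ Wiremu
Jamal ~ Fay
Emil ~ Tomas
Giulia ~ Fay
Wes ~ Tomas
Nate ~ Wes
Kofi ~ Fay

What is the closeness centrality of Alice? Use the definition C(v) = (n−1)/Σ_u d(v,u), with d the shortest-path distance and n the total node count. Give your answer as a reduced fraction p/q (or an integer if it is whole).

Distances from Alice: Emil:2, Fay:2, Giulia:3, Jamal:1, Kofi:3, Nate:5, Nora:4, Tomas:3, Wes:4, Wiremu:2. Sum = 29.
n = 11, so closeness = 10/29.

10/29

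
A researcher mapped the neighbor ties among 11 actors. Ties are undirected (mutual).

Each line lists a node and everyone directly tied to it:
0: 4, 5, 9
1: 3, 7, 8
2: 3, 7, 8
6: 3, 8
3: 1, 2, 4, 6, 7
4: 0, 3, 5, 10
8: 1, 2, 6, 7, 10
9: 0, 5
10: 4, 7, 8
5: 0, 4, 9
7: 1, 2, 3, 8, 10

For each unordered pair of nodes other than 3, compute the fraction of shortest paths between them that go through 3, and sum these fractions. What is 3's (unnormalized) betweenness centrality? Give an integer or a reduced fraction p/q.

Pairs whose geodesics pass through 3 — 7–6: 1/2; 7–9: 2/4; 7–4: 1/2; 7–0: 1/2; 7–5: 1/2; 1–6: 1/2; 1–2: 1/3; 1–9: 2/2; 1–4: 1; 1–0: 1; 1–5: 1; 6–2: 1/2; 6–9: 2/2; 6–4: 1 … (+6 more pairs).
All other pairs contribute 0.
Summing the contributions gives betweenness(3) = 95/6.

95/6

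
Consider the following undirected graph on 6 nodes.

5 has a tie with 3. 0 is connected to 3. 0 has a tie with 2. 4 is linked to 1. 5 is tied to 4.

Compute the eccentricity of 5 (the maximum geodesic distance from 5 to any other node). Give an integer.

3

Distances from 5: 0:2, 1:2, 2:3, 3:1, 4:1.
The largest is 3 (to 2), so the eccentricity of 5 is 3.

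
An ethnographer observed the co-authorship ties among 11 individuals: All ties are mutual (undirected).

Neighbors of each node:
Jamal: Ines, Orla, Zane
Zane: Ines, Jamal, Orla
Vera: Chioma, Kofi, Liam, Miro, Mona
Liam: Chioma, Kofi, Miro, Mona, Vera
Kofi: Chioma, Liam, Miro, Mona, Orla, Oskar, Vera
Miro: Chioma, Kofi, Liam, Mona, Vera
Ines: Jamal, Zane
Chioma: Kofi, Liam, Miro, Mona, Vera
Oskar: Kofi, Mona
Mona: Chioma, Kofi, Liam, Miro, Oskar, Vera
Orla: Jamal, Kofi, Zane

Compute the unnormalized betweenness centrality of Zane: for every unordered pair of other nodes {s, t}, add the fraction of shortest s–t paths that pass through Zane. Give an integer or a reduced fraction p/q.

4

Pairs whose geodesics pass through Zane — Orla–Ines: 1/2; Ines–Miro: 1/2; Ines–Mona: 1/2; Ines–Oskar: 1/2; Ines–Vera: 1/2; Ines–Kofi: 1/2; Ines–Liam: 1/2; Ines–Chioma: 1/2.
All other pairs contribute 0.
Summing the contributions gives betweenness(Zane) = 4.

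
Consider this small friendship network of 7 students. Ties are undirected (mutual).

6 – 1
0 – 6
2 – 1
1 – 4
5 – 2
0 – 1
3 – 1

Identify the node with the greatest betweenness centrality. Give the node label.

Unnormalized betweenness of each node: 0:0, 1:13, 2:5, 3:0, 4:0, 5:0, 6:0.
1 has the largest value, 13, making it the main broker — the node through which the most shortest paths run.

1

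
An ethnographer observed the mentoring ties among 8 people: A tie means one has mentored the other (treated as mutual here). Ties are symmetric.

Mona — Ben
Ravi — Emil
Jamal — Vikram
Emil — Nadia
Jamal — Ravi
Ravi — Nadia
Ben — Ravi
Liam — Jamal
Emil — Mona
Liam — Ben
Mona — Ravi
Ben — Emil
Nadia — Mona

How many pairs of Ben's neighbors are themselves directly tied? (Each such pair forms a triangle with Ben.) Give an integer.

Ben's neighbors: Emil, Liam, Mona, and Ravi.
Neighbor pairs that are themselves tied: Ben–Emil–Mona; Ben–Emil–Ravi; Ben–Mona–Ravi. Each forms one triangle with Ben, for 3 in total.

3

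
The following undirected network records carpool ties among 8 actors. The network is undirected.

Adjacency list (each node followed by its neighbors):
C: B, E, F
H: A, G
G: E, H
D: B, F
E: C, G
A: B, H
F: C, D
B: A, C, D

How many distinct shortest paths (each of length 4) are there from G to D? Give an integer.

The shortest distance is 4. The length-4 paths are: G–E–C–B–D; G–H–A–B–D; G–E–C–F–D.
That gives 3 distinct shortest paths.

3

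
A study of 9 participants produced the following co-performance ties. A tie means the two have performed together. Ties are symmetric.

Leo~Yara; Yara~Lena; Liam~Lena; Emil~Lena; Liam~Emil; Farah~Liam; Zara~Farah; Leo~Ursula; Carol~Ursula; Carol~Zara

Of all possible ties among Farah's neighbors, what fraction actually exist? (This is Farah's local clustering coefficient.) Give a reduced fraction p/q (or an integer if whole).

0

Farah's neighbors: Liam and Zara (k = 2).
Possible neighbor pairs: C(2,2) = 1. Edges among them: none → e = 0.
Clustering(Farah) = 0/1.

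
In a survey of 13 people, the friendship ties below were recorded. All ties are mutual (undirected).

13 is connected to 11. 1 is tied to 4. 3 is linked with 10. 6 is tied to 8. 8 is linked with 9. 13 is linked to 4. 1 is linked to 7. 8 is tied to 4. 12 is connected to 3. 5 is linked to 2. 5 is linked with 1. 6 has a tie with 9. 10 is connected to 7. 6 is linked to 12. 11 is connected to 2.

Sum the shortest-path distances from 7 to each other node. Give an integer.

Distances from 7: 1:1, 2:3, 3:2, 4:2, 5:2, 6:4, 8:3, 9:4, 10:1, 11:4, 12:3, 13:3.
Sum = 1 + 3 + 2 + 2 + 2 + 4 + 3 + 4 + 1 + 4 + 3 + 3 = 32.

32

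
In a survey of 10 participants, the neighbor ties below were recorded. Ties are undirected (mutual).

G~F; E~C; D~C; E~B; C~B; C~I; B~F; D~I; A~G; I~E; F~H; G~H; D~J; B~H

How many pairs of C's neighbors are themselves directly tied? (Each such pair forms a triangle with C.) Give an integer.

3

C's neighbors: B, D, E, and I.
Neighbor pairs that are themselves tied: C–B–E; C–D–I; C–E–I. Each forms one triangle with C, for 3 in total.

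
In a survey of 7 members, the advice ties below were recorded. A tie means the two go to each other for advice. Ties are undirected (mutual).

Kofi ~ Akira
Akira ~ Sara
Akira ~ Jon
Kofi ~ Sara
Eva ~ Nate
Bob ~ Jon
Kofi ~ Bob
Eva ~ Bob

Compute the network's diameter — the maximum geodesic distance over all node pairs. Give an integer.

Eccentricity of each node (its greatest distance to any other): Akira:4, Bob:2, Eva:3, Jon:3, Kofi:3, Nate:4, Sara:4.
The maximum eccentricity is 4, realized for instance by the pair Sara–Nate via Sara – Kofi – Bob – Eva – Nate. So the diameter is 4.

4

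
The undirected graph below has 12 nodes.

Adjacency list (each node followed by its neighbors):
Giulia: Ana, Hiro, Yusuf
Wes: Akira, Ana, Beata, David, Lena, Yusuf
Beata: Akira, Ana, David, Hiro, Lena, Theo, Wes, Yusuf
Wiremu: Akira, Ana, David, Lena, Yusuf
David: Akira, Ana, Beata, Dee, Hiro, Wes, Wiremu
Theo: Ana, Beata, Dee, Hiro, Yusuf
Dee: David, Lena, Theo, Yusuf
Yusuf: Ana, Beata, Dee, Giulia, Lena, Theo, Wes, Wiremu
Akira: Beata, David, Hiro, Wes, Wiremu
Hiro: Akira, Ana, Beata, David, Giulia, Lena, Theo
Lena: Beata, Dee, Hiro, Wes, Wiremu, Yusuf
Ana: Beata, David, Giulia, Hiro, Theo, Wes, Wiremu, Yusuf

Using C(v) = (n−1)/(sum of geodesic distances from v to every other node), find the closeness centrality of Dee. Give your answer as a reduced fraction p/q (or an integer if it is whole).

11/18

Distances from Dee: Akira:2, Ana:2, Beata:2, David:1, Giulia:2, Hiro:2, Lena:1, Theo:1, Wes:2, Wiremu:2, Yusuf:1. Sum = 18.
n = 12, so closeness = 11/18.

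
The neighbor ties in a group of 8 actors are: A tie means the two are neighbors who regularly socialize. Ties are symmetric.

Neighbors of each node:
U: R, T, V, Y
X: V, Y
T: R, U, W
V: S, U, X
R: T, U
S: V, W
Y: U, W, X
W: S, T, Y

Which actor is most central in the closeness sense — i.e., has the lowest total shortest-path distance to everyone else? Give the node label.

Farness (sum of distances to all others) for each node — R:14, S:13, T:12, U:10, V:11, W:11, X:14, Y:11.
The smallest farness is 10, for U, so U has the highest closeness.

U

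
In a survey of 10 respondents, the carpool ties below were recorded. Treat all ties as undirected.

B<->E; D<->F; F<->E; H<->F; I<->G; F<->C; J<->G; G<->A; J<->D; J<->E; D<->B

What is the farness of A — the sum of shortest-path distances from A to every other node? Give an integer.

29

Distances from A: B:4, C:5, D:3, E:3, F:4, G:1, H:5, I:2, J:2.
Sum = 4 + 5 + 3 + 3 + 4 + 1 + 5 + 2 + 2 = 29.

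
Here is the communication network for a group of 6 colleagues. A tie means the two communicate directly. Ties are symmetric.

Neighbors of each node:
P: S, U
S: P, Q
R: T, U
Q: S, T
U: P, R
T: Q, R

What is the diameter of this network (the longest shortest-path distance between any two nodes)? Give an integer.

Eccentricity of each node (its greatest distance to any other): P:3, Q:3, R:3, S:3, T:3, U:3.
The maximum eccentricity is 3, realized for instance by the pair R–S via R – U – P – S. So the diameter is 3.

3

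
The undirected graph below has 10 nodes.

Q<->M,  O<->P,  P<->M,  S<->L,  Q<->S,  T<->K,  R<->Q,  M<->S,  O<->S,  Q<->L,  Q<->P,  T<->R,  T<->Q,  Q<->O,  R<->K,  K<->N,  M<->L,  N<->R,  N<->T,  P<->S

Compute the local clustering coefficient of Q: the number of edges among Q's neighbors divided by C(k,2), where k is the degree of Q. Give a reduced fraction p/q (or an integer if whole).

8/21

Q's neighbors: L, M, O, P, R, S, and T (k = 7).
Possible neighbor pairs: C(7,2) = 21. Edges among them: L–M, L–S, M–P, M–S, O–P, O–S, P–S, R–T → e = 8.
Clustering(Q) = 8/21.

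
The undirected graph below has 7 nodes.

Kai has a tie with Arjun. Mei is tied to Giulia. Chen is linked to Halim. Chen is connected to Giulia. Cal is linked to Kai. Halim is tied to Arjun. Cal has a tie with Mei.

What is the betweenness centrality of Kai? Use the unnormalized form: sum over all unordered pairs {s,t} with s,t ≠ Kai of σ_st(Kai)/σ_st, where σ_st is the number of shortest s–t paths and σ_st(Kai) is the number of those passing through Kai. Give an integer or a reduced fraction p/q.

3

Pairs whose geodesics pass through Kai — Mei–Arjun: 1; Cal–Arjun: 1; Cal–Halim: 1.
All other pairs contribute 0.
Summing the contributions gives betweenness(Kai) = 3.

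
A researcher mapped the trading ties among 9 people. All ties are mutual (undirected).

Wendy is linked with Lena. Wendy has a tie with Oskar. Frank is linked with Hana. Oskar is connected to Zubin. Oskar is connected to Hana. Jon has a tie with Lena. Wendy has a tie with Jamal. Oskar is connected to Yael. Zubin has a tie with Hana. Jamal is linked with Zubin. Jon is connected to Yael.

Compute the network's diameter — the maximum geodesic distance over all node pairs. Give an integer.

4

Eccentricity of each node (its greatest distance to any other): Frank:4, Hana:3, Jamal:3, Jon:4, Lena:4, Oskar:2, Wendy:3, Yael:3, Zubin:3.
The maximum eccentricity is 4, realized for instance by the pair Jon–Frank via Jon – Yael – Oskar – Hana – Frank. So the diameter is 4.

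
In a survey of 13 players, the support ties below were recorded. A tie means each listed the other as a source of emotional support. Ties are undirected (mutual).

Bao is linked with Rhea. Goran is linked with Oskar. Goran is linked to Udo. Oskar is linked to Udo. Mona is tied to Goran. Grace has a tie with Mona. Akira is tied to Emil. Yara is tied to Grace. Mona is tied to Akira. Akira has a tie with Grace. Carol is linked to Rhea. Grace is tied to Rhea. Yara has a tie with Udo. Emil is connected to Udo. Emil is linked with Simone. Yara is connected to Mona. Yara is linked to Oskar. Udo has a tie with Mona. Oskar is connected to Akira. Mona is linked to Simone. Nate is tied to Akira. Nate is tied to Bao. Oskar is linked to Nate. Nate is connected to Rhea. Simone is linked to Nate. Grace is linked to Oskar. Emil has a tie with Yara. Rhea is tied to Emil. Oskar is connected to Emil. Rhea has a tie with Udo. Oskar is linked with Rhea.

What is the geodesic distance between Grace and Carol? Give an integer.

2

One shortest route is Grace – Rhea – Carol, which uses 2 edges, and Grace and Carol are not directly tied, so nothing shorter exists. So d(Grace,Carol) = 2.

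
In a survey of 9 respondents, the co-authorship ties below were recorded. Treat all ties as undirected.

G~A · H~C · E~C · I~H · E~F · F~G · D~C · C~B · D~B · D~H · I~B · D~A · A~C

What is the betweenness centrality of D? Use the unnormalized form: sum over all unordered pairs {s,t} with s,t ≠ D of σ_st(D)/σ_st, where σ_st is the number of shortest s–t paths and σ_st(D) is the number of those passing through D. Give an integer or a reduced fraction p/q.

10/3

Pairs whose geodesics pass through D — B–H: 1/3; B–A: 1/2; B–G: 1/2; I–A: 2/4; I–G: 2/4; H–A: 1/2; H–G: 1/2.
All other pairs contribute 0.
Summing the contributions gives betweenness(D) = 10/3.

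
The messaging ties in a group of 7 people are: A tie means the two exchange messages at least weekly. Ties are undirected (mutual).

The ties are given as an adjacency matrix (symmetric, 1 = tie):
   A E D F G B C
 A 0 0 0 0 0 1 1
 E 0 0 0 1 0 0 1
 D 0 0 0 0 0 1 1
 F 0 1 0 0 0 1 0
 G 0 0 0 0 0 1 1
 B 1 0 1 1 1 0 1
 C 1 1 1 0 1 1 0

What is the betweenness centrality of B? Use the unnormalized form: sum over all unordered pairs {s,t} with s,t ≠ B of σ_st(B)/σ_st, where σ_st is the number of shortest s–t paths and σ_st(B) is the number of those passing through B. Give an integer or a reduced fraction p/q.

Pairs whose geodesics pass through B — A–D: 1/2; A–F: 1; A–G: 1/2; D–F: 1; D–G: 1/2; F–G: 1; F–C: 1/2.
All other pairs contribute 0.
Summing the contributions gives betweenness(B) = 5.

5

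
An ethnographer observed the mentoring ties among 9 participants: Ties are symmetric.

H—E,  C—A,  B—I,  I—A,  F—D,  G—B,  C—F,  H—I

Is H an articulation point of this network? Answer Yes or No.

Yes

Removing H leaves {A, B, C, D, F, G, and I} with no path to {E}, so the network splits into 2 components. H is a cut vertex.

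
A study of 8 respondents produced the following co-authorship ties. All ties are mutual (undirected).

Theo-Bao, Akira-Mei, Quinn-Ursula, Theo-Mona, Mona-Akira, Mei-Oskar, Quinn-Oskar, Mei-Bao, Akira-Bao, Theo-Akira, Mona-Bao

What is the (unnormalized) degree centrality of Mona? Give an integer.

3

Mona is directly tied to Akira, Bao, and Theo. That is 3 neighbors, so the degree of Mona is 3.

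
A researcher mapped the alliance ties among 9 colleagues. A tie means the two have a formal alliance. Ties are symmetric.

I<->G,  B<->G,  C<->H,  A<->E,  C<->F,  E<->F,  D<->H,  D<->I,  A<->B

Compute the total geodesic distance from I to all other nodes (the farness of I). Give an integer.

20

Distances from I: A:3, B:2, C:3, D:1, E:4, F:4, G:1, H:2.
Sum = 3 + 2 + 3 + 1 + 4 + 4 + 1 + 2 = 20.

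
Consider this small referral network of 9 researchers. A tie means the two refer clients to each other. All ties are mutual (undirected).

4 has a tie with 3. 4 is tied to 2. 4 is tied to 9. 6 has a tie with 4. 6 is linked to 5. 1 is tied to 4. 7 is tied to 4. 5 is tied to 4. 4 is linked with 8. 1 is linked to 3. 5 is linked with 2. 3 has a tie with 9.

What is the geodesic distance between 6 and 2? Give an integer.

One shortest route is 6 – 4 – 2, which uses 2 edges, and 6 and 2 are not directly tied, so nothing shorter exists. So d(6,2) = 2.

2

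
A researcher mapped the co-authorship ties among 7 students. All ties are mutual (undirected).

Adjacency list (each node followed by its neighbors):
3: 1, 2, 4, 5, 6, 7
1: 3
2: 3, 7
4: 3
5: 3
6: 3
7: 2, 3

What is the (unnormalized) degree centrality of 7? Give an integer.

2

7 is directly tied to 2 and 3. That is 2 neighbors, so the degree of 7 is 2.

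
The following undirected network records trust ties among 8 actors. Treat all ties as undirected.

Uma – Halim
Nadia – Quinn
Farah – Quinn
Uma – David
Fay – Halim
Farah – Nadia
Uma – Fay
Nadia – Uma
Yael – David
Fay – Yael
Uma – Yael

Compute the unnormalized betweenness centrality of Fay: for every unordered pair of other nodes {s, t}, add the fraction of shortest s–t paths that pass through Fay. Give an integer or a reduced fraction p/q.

Pairs whose geodesics pass through Fay — Halim–Yael: 1/2.
All other pairs contribute 0.
Summing the contributions gives betweenness(Fay) = 1/2.

1/2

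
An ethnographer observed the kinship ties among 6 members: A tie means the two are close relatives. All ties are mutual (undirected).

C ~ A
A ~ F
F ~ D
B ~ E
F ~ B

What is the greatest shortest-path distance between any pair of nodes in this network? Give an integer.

4

Eccentricity of each node (its greatest distance to any other): A:3, B:3, C:4, D:3, E:4, F:2.
The maximum eccentricity is 4, realized for instance by the pair E–C via E – B – F – A – C. So the diameter is 4.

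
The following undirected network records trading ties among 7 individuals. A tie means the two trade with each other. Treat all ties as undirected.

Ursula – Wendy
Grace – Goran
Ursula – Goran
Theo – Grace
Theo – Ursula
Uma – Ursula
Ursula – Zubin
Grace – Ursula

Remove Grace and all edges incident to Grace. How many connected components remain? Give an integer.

1

Grace's neighbors (Goran, Theo, and Ursula) remain reachable from one another through other ties, so the rest of the network stays in one piece.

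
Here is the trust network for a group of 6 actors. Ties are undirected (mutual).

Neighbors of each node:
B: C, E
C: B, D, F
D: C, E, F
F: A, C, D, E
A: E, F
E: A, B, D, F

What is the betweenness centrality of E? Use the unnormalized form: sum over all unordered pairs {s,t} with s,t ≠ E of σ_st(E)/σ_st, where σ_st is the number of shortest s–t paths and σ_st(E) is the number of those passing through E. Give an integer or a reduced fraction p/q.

Pairs whose geodesics pass through E — D–B: 1/2; D–A: 1/2; B–A: 1; B–F: 1/2.
All other pairs contribute 0.
Summing the contributions gives betweenness(E) = 5/2.

5/2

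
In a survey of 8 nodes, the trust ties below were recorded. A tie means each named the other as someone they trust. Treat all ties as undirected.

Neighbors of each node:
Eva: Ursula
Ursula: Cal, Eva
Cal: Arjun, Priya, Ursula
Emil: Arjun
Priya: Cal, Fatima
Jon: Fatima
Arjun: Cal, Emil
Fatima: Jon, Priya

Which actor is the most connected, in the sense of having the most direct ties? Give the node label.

Cal

Degrees — Arjun:2, Cal:3, Emil:1, Eva:1, Fatima:2, Jon:1, Priya:2, Ursula:2.
The maximum is 3, attained only by Cal.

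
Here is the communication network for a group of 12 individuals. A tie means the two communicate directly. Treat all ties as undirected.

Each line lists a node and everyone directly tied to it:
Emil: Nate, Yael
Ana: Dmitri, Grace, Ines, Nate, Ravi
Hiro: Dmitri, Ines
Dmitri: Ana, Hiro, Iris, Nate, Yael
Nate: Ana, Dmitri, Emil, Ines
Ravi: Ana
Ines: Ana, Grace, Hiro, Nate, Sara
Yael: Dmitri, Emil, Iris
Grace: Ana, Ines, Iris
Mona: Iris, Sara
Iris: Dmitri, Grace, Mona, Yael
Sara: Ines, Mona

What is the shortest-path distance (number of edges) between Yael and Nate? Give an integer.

One shortest route is Yael – Dmitri – Nate, which uses 2 edges, and Yael and Nate are not directly tied, so nothing shorter exists. So d(Yael,Nate) = 2.

2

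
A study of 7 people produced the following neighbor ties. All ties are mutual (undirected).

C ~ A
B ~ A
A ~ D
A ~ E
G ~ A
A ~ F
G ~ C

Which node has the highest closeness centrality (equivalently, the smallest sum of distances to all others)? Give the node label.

A

Farness (sum of distances to all others) for each node — A:6, B:11, C:10, D:11, E:11, F:11, G:10.
The smallest farness is 6, for A, so A has the highest closeness.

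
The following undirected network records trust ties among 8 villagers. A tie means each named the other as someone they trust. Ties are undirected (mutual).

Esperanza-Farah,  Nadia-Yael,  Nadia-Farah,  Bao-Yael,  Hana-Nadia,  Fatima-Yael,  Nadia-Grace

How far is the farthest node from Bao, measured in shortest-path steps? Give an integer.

4

Distances from Bao: Esperanza:4, Farah:3, Fatima:2, Grace:3, Hana:3, Nadia:2, Yael:1.
The largest is 4 (to Esperanza), so the eccentricity of Bao is 4.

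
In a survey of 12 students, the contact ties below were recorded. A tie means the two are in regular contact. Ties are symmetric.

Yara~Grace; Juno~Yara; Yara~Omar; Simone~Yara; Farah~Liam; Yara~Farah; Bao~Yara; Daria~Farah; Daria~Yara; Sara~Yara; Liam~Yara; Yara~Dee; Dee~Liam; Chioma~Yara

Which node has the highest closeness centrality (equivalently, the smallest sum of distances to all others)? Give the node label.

Yara

Farness (sum of distances to all others) for each node — Bao:21, Chioma:21, Daria:20, Dee:20, Farah:19, Grace:21, Juno:21, Liam:19, Omar:21, Sara:21, Simone:21, Yara:11.
The smallest farness is 11, for Yara, so Yara has the highest closeness.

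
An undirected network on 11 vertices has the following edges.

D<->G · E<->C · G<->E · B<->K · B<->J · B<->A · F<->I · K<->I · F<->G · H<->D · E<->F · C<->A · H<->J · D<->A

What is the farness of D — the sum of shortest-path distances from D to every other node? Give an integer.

19

Distances from D: A:1, B:2, C:2, E:2, F:2, G:1, H:1, I:3, J:2, K:3.
Sum = 1 + 2 + 2 + 2 + 2 + 1 + 1 + 3 + 2 + 3 = 19.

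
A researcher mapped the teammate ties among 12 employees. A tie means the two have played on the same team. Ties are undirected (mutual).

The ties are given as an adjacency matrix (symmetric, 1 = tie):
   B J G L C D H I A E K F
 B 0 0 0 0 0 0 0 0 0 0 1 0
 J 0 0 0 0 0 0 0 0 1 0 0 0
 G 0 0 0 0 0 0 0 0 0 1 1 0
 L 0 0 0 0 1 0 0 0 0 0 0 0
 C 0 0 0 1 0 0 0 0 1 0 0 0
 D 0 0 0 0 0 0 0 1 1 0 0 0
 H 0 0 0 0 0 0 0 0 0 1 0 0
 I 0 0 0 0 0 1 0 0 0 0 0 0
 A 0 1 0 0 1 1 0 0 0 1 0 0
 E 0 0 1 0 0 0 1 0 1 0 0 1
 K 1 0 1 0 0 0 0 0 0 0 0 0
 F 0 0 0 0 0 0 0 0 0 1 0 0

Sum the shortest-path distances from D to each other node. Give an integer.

29

Distances from D: A:1, B:5, C:2, E:2, F:3, G:3, H:3, I:1, J:2, K:4, L:3.
Sum = 1 + 5 + 2 + 2 + 3 + 3 + 3 + 1 + 2 + 4 + 3 = 29.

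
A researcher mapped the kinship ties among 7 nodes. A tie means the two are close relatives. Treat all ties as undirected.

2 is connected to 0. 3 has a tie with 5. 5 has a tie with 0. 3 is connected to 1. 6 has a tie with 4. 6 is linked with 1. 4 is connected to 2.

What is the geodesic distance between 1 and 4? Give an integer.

One shortest route is 1 – 6 – 4, which uses 2 edges, and 1 and 4 are not directly tied, so nothing shorter exists. So d(1,4) = 2.

2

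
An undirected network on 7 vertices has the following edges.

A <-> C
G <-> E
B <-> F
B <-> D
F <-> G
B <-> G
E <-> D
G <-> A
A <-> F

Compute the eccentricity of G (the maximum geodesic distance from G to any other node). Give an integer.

Distances from G: A:1, B:1, C:2, D:2, E:1, F:1.
The largest is 2 (to C and D), so the eccentricity of G is 2.

2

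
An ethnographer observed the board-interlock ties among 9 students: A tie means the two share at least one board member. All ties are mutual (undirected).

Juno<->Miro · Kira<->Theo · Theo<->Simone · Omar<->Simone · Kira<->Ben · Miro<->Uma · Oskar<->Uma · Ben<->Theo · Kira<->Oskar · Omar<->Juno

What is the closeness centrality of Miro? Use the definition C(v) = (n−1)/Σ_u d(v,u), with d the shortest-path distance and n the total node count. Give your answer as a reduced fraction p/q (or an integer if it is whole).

2/5

Distances from Miro: Ben:4, Juno:1, Kira:3, Omar:2, Oskar:2, Simone:3, Theo:4, Uma:1. Sum = 20.
n = 9, so closeness = 8/20 = 2/5.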